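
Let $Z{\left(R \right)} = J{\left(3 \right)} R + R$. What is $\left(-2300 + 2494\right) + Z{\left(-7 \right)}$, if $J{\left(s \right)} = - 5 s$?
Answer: $292$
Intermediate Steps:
$Z{\left(R \right)} = - 14 R$ ($Z{\left(R \right)} = \left(-5\right) 3 R + R = - 15 R + R = - 14 R$)
$\left(-2300 + 2494\right) + Z{\left(-7 \right)} = \left(-2300 + 2494\right) - -98 = 194 + 98 = 292$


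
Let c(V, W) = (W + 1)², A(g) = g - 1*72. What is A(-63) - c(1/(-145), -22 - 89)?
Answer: -12235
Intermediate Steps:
A(g) = -72 + g (A(g) = g - 72 = -72 + g)
c(V, W) = (1 + W)²
A(-63) - c(1/(-145), -22 - 89) = (-72 - 63) - (1 + (-22 - 89))² = -135 - (1 - 111)² = -135 - 1*(-110)² = -135 - 1*12100 = -135 - 12100 = -12235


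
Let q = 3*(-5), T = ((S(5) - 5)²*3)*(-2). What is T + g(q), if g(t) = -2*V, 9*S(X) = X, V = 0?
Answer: -3200/27 ≈ -118.52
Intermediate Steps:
S(X) = X/9
T = -3200/27 (T = (((⅑)*5 - 5)²*3)*(-2) = ((5/9 - 5)²*3)*(-2) = ((-40/9)²*3)*(-2) = ((1600/81)*3)*(-2) = (1600/27)*(-2) = -3200/27 ≈ -118.52)
q = -15
g(t) = 0 (g(t) = -2*0 = 0)
T + g(q) = -3200/27 + 0 = -3200/27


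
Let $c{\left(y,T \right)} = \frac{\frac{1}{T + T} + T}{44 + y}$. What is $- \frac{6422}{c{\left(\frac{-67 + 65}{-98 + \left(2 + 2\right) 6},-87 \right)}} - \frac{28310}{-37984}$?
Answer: $\frac{34578880530469}{10638235856} \approx 3250.4$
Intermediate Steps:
$c{\left(y,T \right)} = \frac{T + \frac{1}{2 T}}{44 + y}$ ($c{\left(y,T \right)} = \frac{\frac{1}{2 T} + T}{44 + y} = \frac{T + \frac{1}{2 T}}{44 + y}$)
$- \frac{6422}{c{\left(\frac{-67 + 65}{-98 + \left(2 + 2\right) 6},-87 \right)}} - \frac{28310}{-37984} = - \frac{6422}{\frac{1}{-87} \frac{1}{44 + \frac{-67 + 65}{-98 + \left(2 + 2\right) 6}} \left(\frac{1}{2} + \left(-87\right)^{2}\right)} - \frac{28310}{-37984} = - \frac{6422}{\left(- \frac{1}{87}\right) \frac{1}{44 - \frac{2}{-98 + 4 \cdot 6}} \left(\frac{1}{2} + 7569\right)} - - \frac{14155}{18992} = - \frac{6422}{\left(- \frac{1}{87}\right) \frac{1}{44 - \frac{2}{-98 + 24}} \cdot \frac{15139}{2}} + \frac{14155}{18992} = - \frac{6422}{\left(- \frac{1}{87}\right) \frac{1}{44 - \frac{2}{-74}} \cdot \frac{15139}{2}} + \frac{14155}{18992} = - \frac{6422}{\left(- \frac{1}{87}\right) \frac{1}{44 - - \frac{1}{37}} \cdot \frac{15139}{2}} + \frac{14155}{18992} = - \frac{6422}{\left(- \frac{1}{87}\right) \frac{1}{44 + \frac{1}{37}} \cdot \frac{15139}{2}} + \frac{14155}{18992} = - \frac{6422}{\left(- \frac{1}{87}\right) \frac{1}{\frac{1629}{37}} \cdot \frac{15139}{2}} + \frac{14155}{18992} = - \frac{6422}{\left(- \frac{1}{87}\right) \frac{37}{1629} \cdot \frac{15139}{2}} + \frac{14155}{18992} = - \frac{6422}{- \frac{560143}{283446}} + \frac{14155}{18992} = \left(-6422\right) \left(- \frac{283446}{560143}\right) + \frac{14155}{18992} = \frac{1820290212}{560143} + \frac{14155}{18992} = \frac{34578880530469}{10638235856}$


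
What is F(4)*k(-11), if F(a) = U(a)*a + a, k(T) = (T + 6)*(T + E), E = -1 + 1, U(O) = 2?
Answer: 660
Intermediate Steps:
E = 0
k(T) = T*(6 + T) (k(T) = (T + 6)*(T + 0) = (6 + T)*T = T*(6 + T))
F(a) = 3*a (F(a) = 2*a + a = 3*a)
F(4)*k(-11) = (3*4)*(-11*(6 - 11)) = 12*(-11*(-5)) = 12*55 = 660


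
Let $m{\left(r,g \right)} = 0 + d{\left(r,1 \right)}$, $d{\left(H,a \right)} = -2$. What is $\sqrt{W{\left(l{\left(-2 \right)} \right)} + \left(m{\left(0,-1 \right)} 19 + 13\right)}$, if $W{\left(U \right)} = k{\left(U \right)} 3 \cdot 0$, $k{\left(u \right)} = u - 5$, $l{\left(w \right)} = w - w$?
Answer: $5 i \approx 5.0 i$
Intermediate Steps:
$l{\left(w \right)} = 0$
$k{\left(u \right)} = -5 + u$ ($k{\left(u \right)} = u - 5 = -5 + u$)
$m{\left(r,g \right)} = -2$ ($m{\left(r,g \right)} = 0 - 2 = -2$)
$W{\left(U \right)} = 0$ ($W{\left(U \right)} = \left(-5 + U\right) 3 \cdot 0 = \left(-15 + 3 U\right) 0 = 0$)
$\sqrt{W{\left(l{\left(-2 \right)} \right)} + \left(m{\left(0,-1 \right)} 19 + 13\right)} = \sqrt{0 + \left(\left(-2\right) 19 + 13\right)} = \sqrt{0 + \left(-38 + 13\right)} = \sqrt{0 - 25} = \sqrt{-25} = 5 i$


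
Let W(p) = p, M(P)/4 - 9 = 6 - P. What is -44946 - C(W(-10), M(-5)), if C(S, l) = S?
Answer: -44936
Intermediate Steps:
M(P) = 60 - 4*P (M(P) = 36 + 4*(6 - P) = 36 + (24 - 4*P) = 60 - 4*P)
-44946 - C(W(-10), M(-5)) = -44946 - 1*(-10) = -44946 + 10 = -44936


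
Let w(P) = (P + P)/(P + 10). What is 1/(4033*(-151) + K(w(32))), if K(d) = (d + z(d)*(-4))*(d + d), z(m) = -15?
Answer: -441/268478815 ≈ -1.6426e-6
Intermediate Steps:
w(P) = 2*P/(10 + P) (w(P) = (2*P)/(10 + P) = 2*P/(10 + P))
K(d) = 2*d*(60 + d) (K(d) = (d - 15*(-4))*(d + d) = (d + 60)*(2*d) = (60 + d)*(2*d) = 2*d*(60 + d))
1/(4033*(-151) + K(w(32))) = 1/(4033*(-151) + 2*(2*32/(10 + 32))*(60 + 2*32/(10 + 32))) = 1/(-608983 + 2*(2*32/42)*(60 + 2*32/42)) = 1/(-608983 + 2*(2*32*(1/42))*(60 + 2*32*(1/42))) = 1/(-608983 + 2*(32/21)*(60 + 32/21)) = 1/(-608983 + 2*(32/21)*(1292/21)) = 1/(-608983 + 82688/441) = 1/(-268478815/441) = -441/268478815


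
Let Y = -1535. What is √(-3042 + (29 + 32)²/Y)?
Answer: I*√7173348185/1535 ≈ 55.176*I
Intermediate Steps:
√(-3042 + (29 + 32)²/Y) = √(-3042 + (29 + 32)²/(-1535)) = √(-3042 + 61²*(-1/1535)) = √(-3042 + 3721*(-1/1535)) = √(-3042 - 3721/1535) = √(-4673191/1535) = I*√7173348185/1535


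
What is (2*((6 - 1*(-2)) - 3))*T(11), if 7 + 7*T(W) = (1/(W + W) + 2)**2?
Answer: -6815/1694 ≈ -4.0230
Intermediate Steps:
T(W) = -1 + (2 + 1/(2*W))**2/7 (T(W) = -1 + (1/(W + W) + 2)**2/7 = -1 + (1/(2*W) + 2)**2/7 = -1 + (2 + 1/(2*W))**2/7)
(2*((6 - 1*(-2)) - 3))*T(11) = (2*((6 - 1*(-2)) - 3))*((1/28)*(1 - 12*11**2 + 8*11)/11**2) = (2*((6 + 2) - 3))*((1/28)*(1/121)*(1 - 12*121 + 88)) = (2*(8 - 3))*((1/28)*(1/121)*(1 - 1452 + 88)) = (2*5)*((1/28)*(1/121)*(-1363)) = 10*(-1363/3388) = -6815/1694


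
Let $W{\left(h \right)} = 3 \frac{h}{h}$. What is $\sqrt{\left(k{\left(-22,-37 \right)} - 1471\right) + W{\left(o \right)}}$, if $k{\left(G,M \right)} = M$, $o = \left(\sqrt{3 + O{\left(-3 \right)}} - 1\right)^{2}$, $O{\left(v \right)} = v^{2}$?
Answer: $i \sqrt{1505} \approx 38.794 i$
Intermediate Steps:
$o = \left(-1 + 2 \sqrt{3}\right)^{2}$ ($o = \left(\sqrt{3 + \left(-3\right)^{2}} - 1\right)^{2} = \left(\sqrt{3 + 9} - 1\right)^{2} = \left(\sqrt{12} - 1\right)^{2} = \left(2 \sqrt{3} - 1\right)^{2} = \left(-1 + 2 \sqrt{3}\right)^{2} \approx 6.0718$)
$W{\left(h \right)} = 3$ ($W{\left(h \right)} = 3 \cdot 1 = 3$)
$\sqrt{\left(k{\left(-22,-37 \right)} - 1471\right) + W{\left(o \right)}} = \sqrt{\left(-37 - 1471\right) + 3} = \sqrt{-1508 + 3} = \sqrt{-1505} = i \sqrt{1505}$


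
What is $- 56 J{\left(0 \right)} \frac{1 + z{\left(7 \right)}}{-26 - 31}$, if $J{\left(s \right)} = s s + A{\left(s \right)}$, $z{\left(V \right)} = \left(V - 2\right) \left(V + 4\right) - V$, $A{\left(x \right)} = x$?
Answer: $0$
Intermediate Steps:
$z{\left(V \right)} = - V + \left(-2 + V\right) \left(4 + V\right)$ ($z{\left(V \right)} = \left(-2 + V\right) \left(4 + V\right) - V = - V + \left(-2 + V\right) \left(4 + V\right)$)
$J{\left(s \right)} = s + s^{2}$ ($J{\left(s \right)} = s s + s = s^{2} + s = s + s^{2}$)
$- 56 J{\left(0 \right)} \frac{1 + z{\left(7 \right)}}{-26 - 31} = - 56 \cdot 0 \left(1 + 0\right) \frac{1 + \left(-8 + 7 + 7^{2}\right)}{-26 - 31} = - 56 \cdot 0 \cdot 1 \frac{1 + \left(-8 + 7 + 49\right)}{-57} = \left(-56\right) 0 \left(1 + 48\right) \left(- \frac{1}{57}\right) = 0 \cdot 49 \left(- \frac{1}{57}\right) = 0 \left(- \frac{49}{57}\right) = 0$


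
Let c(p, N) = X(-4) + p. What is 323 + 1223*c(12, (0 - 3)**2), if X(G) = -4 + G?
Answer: 5215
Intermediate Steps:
c(p, N) = -8 + p (c(p, N) = (-4 - 4) + p = -8 + p)
323 + 1223*c(12, (0 - 3)**2) = 323 + 1223*(-8 + 12) = 323 + 1223*4 = 323 + 4892 = 5215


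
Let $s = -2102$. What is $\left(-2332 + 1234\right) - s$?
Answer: $1004$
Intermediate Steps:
$\left(-2332 + 1234\right) - s = \left(-2332 + 1234\right) - -2102 = -1098 + 2102 = 1004$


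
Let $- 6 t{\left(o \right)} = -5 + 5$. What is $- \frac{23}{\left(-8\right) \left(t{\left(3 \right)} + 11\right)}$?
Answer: $\frac{23}{88} \approx 0.26136$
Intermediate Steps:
$t{\left(o \right)} = 0$ ($t{\left(o \right)} = - \frac{-5 + 5}{6} = \left(- \frac{1}{6}\right) 0 = 0$)
$- \frac{23}{\left(-8\right) \left(t{\left(3 \right)} + 11\right)} = - \frac{23}{\left(-8\right) \left(0 + 11\right)} = - \frac{23}{\left(-8\right) 11} = - \frac{23}{-88} = \left(-23\right) \left(- \frac{1}{88}\right) = \frac{23}{88}$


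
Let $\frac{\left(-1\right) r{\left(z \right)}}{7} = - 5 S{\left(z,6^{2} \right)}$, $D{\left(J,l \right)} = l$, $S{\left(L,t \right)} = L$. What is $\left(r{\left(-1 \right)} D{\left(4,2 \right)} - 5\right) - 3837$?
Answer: $-3912$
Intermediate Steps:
$r{\left(z \right)} = 35 z$ ($r{\left(z \right)} = - 7 \left(- 5 z\right) = 35 z$)
$\left(r{\left(-1 \right)} D{\left(4,2 \right)} - 5\right) - 3837 = \left(35 \left(-1\right) 2 - 5\right) - 3837 = \left(\left(-35\right) 2 - 5\right) - 3837 = \left(-70 - 5\right) - 3837 = -75 - 3837 = -3912$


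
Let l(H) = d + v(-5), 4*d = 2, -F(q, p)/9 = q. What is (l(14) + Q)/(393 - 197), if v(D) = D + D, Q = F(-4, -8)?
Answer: 53/392 ≈ 0.13520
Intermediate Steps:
F(q, p) = -9*q
Q = 36 (Q = -9*(-4) = 36)
d = ½ (d = (¼)*2 = ½ ≈ 0.50000)
v(D) = 2*D
l(H) = -19/2 (l(H) = ½ + 2*(-5) = ½ - 10 = -19/2)
(l(14) + Q)/(393 - 197) = (-19/2 + 36)/(393 - 197) = (53/2)/196 = (53/2)*(1/196) = 53/392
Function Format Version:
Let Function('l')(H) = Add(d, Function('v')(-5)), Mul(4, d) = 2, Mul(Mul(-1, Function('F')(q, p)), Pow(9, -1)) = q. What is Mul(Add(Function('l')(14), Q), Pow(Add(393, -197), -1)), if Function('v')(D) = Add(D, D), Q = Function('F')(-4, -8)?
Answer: Rational(53, 392) ≈ 0.13520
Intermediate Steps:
Function('F')(q, p) = Mul(-9, q)
Q = 36 (Q = Mul(-9, -4) = 36)
d = Rational(1, 2) (d = Mul(Rational(1, 4), 2) = Rational(1, 2) ≈ 0.50000)
Function('v')(D) = Mul(2, D)
Function('l')(H) = Rational(-19, 2) (Function('l')(H) = Add(Rational(1, 2), Mul(2, -5)) = Add(Rational(1, 2), -10) = Rational(-19, 2))
Mul(Add(Function('l')(14), Q), Pow(Add(393, -197), -1)) = Mul(Add(Rational(-19, 2), 36), Pow(Add(393, -197), -1)) = Mul(Rational(53, 2), Pow(196, -1)) = Mul(Rational(53, 2), Rational(1, 196)) = Rational(53, 392)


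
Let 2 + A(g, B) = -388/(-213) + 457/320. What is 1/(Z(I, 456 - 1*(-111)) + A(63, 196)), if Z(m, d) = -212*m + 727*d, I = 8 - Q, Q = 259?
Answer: 68160/31723180541 ≈ 2.1486e-6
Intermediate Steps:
I = -251 (I = 8 - 1*259 = 8 - 259 = -251)
A(g, B) = 85181/68160 (A(g, B) = -2 + (-388/(-213) + 457/320) = -2 + (-388*(-1/213) + 457*(1/320)) = -2 + (388/213 + 457/320) = -2 + 221501/68160 = 85181/68160)
1/(Z(I, 456 - 1*(-111)) + A(63, 196)) = 1/((-212*(-251) + 727*(456 - 1*(-111))) + 85181/68160) = 1/((53212 + 727*(456 + 111)) + 85181/68160) = 1/((53212 + 727*567) + 85181/68160) = 1/((53212 + 412209) + 85181/68160) = 1/(465421 + 85181/68160) = 1/(31723180541/68160) = 68160/31723180541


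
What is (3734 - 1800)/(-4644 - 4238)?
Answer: -967/4441 ≈ -0.21774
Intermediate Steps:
(3734 - 1800)/(-4644 - 4238) = 1934/(-8882) = 1934*(-1/8882) = -967/4441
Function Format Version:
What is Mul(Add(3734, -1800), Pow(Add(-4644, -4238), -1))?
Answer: Rational(-967, 4441) ≈ -0.21774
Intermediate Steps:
Mul(Add(3734, -1800), Pow(Add(-4644, -4238), -1)) = Mul(1934, Pow(-8882, -1)) = Mul(1934, Rational(-1, 8882)) = Rational(-967, 4441)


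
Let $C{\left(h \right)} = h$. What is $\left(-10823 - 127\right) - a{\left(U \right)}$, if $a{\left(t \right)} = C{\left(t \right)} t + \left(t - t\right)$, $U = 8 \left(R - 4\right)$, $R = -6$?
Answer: $-17350$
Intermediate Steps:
$U = -80$ ($U = 8 \left(-6 - 4\right) = 8 \left(-10\right) = -80$)
$a{\left(t \right)} = t^{2}$ ($a{\left(t \right)} = t t + \left(t - t\right) = t^{2} + 0 = t^{2}$)
$\left(-10823 - 127\right) - a{\left(U \right)} = \left(-10823 - 127\right) - \left(-80\right)^{2} = \left(-10823 - 127\right) - 6400 = -10950 - 6400 = -17350$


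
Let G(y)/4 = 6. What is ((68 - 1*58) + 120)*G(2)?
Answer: 3120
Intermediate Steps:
G(y) = 24 (G(y) = 4*6 = 24)
((68 - 1*58) + 120)*G(2) = ((68 - 1*58) + 120)*24 = ((68 - 58) + 120)*24 = (10 + 120)*24 = 130*24 = 3120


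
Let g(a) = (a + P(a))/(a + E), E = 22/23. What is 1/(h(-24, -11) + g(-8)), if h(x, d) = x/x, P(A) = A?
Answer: 81/265 ≈ 0.30566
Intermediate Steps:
E = 22/23 (E = 22*(1/23) = 22/23 ≈ 0.95652)
h(x, d) = 1
g(a) = 2*a/(22/23 + a) (g(a) = (a + a)/(a + 22/23) = (2*a)/(22/23 + a) = 2*a/(22/23 + a))
1/(h(-24, -11) + g(-8)) = 1/(1 + 46*(-8)/(22 + 23*(-8))) = 1/(1 + 46*(-8)/(22 - 184)) = 1/(1 + 46*(-8)/(-162)) = 1/(1 + 46*(-8)*(-1/162)) = 1/(1 + 184/81) = 1/(265/81) = 81/265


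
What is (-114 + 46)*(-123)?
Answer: 8364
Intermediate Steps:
(-114 + 46)*(-123) = -68*(-123) = 8364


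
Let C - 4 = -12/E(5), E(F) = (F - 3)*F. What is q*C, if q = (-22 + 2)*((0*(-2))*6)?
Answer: 0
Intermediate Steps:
E(F) = F*(-3 + F) (E(F) = (-3 + F)*F = F*(-3 + F))
q = 0 (q = -0*6 = -20*0 = 0)
C = 14/5 (C = 4 - 12*1/(5*(-3 + 5)) = 4 - 12/(5*2) = 4 - 12/10 = 4 - 12*⅒ = 4 - 6/5 = 14/5 ≈ 2.8000)
q*C = 0*(14/5) = 0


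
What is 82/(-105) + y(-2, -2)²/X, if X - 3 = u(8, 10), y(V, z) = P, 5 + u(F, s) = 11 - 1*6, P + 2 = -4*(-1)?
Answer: 58/105 ≈ 0.55238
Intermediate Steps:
P = 2 (P = -2 - 4*(-1) = -2 + 4 = 2)
u(F, s) = 0 (u(F, s) = -5 + (11 - 1*6) = -5 + (11 - 6) = -5 + 5 = 0)
y(V, z) = 2
X = 3 (X = 3 + 0 = 3)
82/(-105) + y(-2, -2)²/X = 82/(-105) + 2²/3 = 82*(-1/105) + 4*(⅓) = -82/105 + 4/3 = 58/105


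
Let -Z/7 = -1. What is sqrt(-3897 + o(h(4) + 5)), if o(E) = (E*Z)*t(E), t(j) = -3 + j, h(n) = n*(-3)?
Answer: I*sqrt(3407) ≈ 58.37*I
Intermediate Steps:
h(n) = -3*n
Z = 7 (Z = -7*(-1) = 7)
o(E) = 7*E*(-3 + E) (o(E) = (E*7)*(-3 + E) = (7*E)*(-3 + E) = 7*E*(-3 + E))
sqrt(-3897 + o(h(4) + 5)) = sqrt(-3897 + 7*(-3*4 + 5)*(-3 + (-3*4 + 5))) = sqrt(-3897 + 7*(-12 + 5)*(-3 + (-12 + 5))) = sqrt(-3897 + 7*(-7)*(-3 - 7)) = sqrt(-3897 + 7*(-7)*(-10)) = sqrt(-3897 + 490) = sqrt(-3407) = I*sqrt(3407)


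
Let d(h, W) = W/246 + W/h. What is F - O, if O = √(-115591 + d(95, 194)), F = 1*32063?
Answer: 32063 - I*√15782319052230/11685 ≈ 32063.0 - 339.98*I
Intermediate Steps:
d(h, W) = W/246 + W/h (d(h, W) = W*(1/246) + W/h = W/246 + W/h)
F = 32063
O = I*√15782319052230/11685 (O = √(-115591 + ((1/246)*194 + 194/95)) = √(-115591 + (97/123 + 194*(1/95))) = √(-115591 + (97/123 + 194/95)) = √(-115591 + 33077/11685) = √(-1350647758/11685) = I*√15782319052230/11685 ≈ 339.98*I)
F - O = 32063 - I*√15782319052230/11685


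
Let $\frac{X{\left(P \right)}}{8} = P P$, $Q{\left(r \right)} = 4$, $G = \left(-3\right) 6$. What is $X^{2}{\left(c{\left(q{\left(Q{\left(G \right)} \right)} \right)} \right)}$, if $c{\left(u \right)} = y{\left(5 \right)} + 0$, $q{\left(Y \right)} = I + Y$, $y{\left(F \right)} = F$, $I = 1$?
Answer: $40000$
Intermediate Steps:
$G = -18$
$q{\left(Y \right)} = 1 + Y$
$c{\left(u \right)} = 5$ ($c{\left(u \right)} = 5 + 0 = 5$)
$X{\left(P \right)} = 8 P^{2}$ ($X{\left(P \right)} = 8 P P = 8 P^{2}$)
$X^{2}{\left(c{\left(q{\left(Q{\left(G \right)} \right)} \right)} \right)} = \left(8 \cdot 5^{2}\right)^{2} = \left(8 \cdot 25\right)^{2} = 200^{2} = 40000$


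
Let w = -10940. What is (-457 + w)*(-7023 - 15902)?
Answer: 261276225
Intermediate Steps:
(-457 + w)*(-7023 - 15902) = (-457 - 10940)*(-7023 - 15902) = -11397*(-22925) = 261276225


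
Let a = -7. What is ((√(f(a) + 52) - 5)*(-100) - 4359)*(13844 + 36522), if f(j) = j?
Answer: -194362394 - 15109800*√5 ≈ -2.2815e+8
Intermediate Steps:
((√(f(a) + 52) - 5)*(-100) - 4359)*(13844 + 36522) = ((√(-7 + 52) - 5)*(-100) - 4359)*(13844 + 36522) = ((√45 - 5)*(-100) - 4359)*50366 = ((3*√5 - 5)*(-100) - 4359)*50366 = ((-5 + 3*√5)*(-100) - 4359)*50366 = ((500 - 300*√5) - 4359)*50366 = (-3859 - 300*√5)*50366 = -194362394 - 15109800*√5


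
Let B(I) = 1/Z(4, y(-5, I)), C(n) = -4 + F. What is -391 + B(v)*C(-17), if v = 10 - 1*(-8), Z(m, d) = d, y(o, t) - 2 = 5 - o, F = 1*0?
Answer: -1174/3 ≈ -391.33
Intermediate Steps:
F = 0
y(o, t) = 7 - o (y(o, t) = 2 + (5 - o) = 7 - o)
C(n) = -4 (C(n) = -4 + 0 = -4)
v = 18 (v = 10 + 8 = 18)
B(I) = 1/12 (B(I) = 1/(7 - 1*(-5)) = 1/(7 + 5) = 1/12)
-391 + B(v)*C(-17) = -391 + (1/12)*(-4) = -391 - 1/3 = -1174/3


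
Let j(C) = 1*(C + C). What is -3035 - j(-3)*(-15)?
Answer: -3125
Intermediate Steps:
j(C) = 2*C (j(C) = 1*(2*C) = 2*C)
-3035 - j(-3)*(-15) = -3035 - 2*(-3)*(-15) = -3035 - (-6)*(-15) = -3035 - 1*90 = -3035 - 90 = -3125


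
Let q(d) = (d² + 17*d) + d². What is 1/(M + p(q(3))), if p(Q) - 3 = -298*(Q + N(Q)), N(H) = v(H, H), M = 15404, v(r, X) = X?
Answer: -1/25717 ≈ -3.8885e-5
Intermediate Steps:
N(H) = H
q(d) = 2*d² + 17*d
p(Q) = 3 - 596*Q (p(Q) = 3 - 298*(Q + Q) = 3 - 596*Q)
1/(M + p(q(3))) = 1/(15404 + (3 - 1788*(17 + 2*3))) = 1/(15404 + (3 - 1788*(17 + 6))) = 1/(15404 + (3 - 1788*23)) = 1/(15404 + (3 - 596*69)) = 1/(15404 + (3 - 41124)) = 1/(15404 - 41121) = 1/(-25717) = -1/25717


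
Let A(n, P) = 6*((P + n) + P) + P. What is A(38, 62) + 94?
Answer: 1128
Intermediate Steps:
A(n, P) = 6*n + 13*P (A(n, P) = 6*(n + 2*P) + P = (6*n + 12*P) + P = 6*n + 13*P)
A(38, 62) + 94 = (6*38 + 13*62) + 94 = (228 + 806) + 94 = 1034 + 94 = 1128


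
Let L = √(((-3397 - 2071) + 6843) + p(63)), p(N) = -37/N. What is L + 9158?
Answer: 9158 + 2*√151529/21 ≈ 9195.1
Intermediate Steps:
L = 2*√151529/21 (L = √(((-3397 - 2071) + 6843) - 37/63) = √((-5468 + 6843) - 37*1/63) = √(1375 - 37/63) = √(86588/63) = 2*√151529/21 ≈ 37.073)
L + 9158 = 2*√151529/21 + 9158 = 9158 + 2*√151529/21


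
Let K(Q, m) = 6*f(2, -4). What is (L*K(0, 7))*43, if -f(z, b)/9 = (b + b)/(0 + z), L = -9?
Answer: -83592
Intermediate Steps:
f(z, b) = -18*b/z (f(z, b) = -9*(b + b)/(0 + z) = -9*2*b/z = -18*b/z)
K(Q, m) = 216 (K(Q, m) = 6*(-18*(-4)/2) = 6*(-18*(-4)*½) = 6*36 = 216)
(L*K(0, 7))*43 = -9*216*43 = -1944*43 = -83592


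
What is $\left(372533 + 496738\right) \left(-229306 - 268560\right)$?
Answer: $-432780475686$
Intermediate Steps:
$\left(372533 + 496738\right) \left(-229306 - 268560\right) = 869271 \left(-497866\right) = -432780475686$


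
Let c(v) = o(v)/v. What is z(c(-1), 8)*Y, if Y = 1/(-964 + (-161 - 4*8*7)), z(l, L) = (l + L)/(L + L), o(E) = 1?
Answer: -7/21584 ≈ -0.00032431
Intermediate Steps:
c(v) = 1/v
z(l, L) = (L + l)/(2*L) (z(l, L) = (L + l)/((2*L)) = (L + l)*(1/(2*L)) = (L + l)/(2*L))
Y = -1/1349 (Y = 1/(-964 + (-161 - 32*7)) = 1/(-964 + (-161 - 224)) = 1/(-964 - 385) = 1/(-1349) = -1/1349 ≈ -0.00074129)
z(c(-1), 8)*Y = ((½)*(8 + 1/(-1))/8)*(-1/1349) = ((½)*(⅛)*(8 - 1))*(-1/1349) = ((½)*(⅛)*7)*(-1/1349) = (7/16)*(-1/1349) = -7/21584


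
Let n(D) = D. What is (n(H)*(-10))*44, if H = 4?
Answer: -1760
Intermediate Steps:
(n(H)*(-10))*44 = (4*(-10))*44 = -40*44 = -1760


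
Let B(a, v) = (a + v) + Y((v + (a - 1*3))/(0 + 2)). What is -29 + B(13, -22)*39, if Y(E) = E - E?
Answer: -380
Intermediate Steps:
Y(E) = 0
B(a, v) = a + v (B(a, v) = (a + v) + 0 = a + v)
-29 + B(13, -22)*39 = -29 + (13 - 22)*39 = -29 - 9*39 = -29 - 351 = -380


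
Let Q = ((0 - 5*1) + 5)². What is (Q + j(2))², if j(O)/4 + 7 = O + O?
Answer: 144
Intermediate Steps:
j(O) = -28 + 8*O (j(O) = -28 + 4*(O + O) = -28 + 4*(2*O) = -28 + 8*O)
Q = 0 (Q = ((0 - 5) + 5)² = (-5 + 5)² = 0² = 0)
(Q + j(2))² = (0 + (-28 + 8*2))² = (0 + (-28 + 16))² = (0 - 12)² = (-12)² = 144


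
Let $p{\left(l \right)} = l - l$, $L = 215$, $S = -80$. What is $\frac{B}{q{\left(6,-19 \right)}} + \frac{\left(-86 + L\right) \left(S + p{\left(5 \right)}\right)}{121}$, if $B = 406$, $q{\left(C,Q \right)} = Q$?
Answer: $- \frac{245206}{2299} \approx -106.66$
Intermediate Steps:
$p{\left(l \right)} = 0$
$\frac{B}{q{\left(6,-19 \right)}} + \frac{\left(-86 + L\right) \left(S + p{\left(5 \right)}\right)}{121} = \frac{406}{-19} + \frac{\left(-86 + 215\right) \left(-80 + 0\right)}{121} = 406 \left(- \frac{1}{19}\right) + 129 \left(-80\right) \frac{1}{121} = - \frac{406}{19} - \frac{10320}{121} = - \frac{245206}{2299}$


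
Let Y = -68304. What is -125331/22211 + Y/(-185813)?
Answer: -21771028959/4127092543 ≈ -5.2751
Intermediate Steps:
-125331/22211 + Y/(-185813) = -125331/22211 - 68304/(-185813) = -125331*1/22211 - 68304*(-1/185813) = -125331/22211 + 68304/185813 = -21771028959/4127092543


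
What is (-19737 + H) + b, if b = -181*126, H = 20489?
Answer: -22054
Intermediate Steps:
b = -22806
(-19737 + H) + b = (-19737 + 20489) - 22806 = 752 - 22806 = -22054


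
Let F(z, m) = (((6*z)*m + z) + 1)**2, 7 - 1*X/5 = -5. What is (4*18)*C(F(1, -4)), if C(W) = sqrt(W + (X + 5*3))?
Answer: 72*sqrt(559) ≈ 1702.3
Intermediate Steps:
X = 60 (X = 35 - 5*(-5) = 35 + 25 = 60)
F(z, m) = (1 + z + 6*m*z)**2 (F(z, m) = ((6*m*z + z) + 1)**2 = ((z + 6*m*z) + 1)**2 = (1 + z + 6*m*z)**2)
C(W) = sqrt(75 + W) (C(W) = sqrt(W + (60 + 5*3)) = sqrt(W + (60 + 15)) = sqrt(W + 75) = sqrt(75 + W))
(4*18)*C(F(1, -4)) = (4*18)*sqrt(75 + (1 + 1 + 6*(-4)*1)**2) = 72*sqrt(75 + (1 + 1 - 24)**2) = 72*sqrt(75 + (-22)**2) = 72*sqrt(75 + 484) = 72*sqrt(559)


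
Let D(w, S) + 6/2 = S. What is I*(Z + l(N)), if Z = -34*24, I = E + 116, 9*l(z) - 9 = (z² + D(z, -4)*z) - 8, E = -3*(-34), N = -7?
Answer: -175490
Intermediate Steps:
D(w, S) = -3 + S
E = 102
l(z) = ⅑ - 7*z/9 + z²/9 (l(z) = 1 + ((z² + (-3 - 4)*z) - 8)/9 = 1 + ((z² - 7*z) - 8)/9 = 1 + (-8 + z² - 7*z)/9 = 1 + (-8/9 - 7*z/9 + z²/9) = ⅑ - 7*z/9 + z²/9)
I = 218 (I = 102 + 116 = 218)
Z = -816
I*(Z + l(N)) = 218*(-816 + (⅑ - 7/9*(-7) + (⅑)*(-7)²)) = 218*(-816 + (⅑ + 49/9 + (⅑)*49)) = 218*(-816 + (⅑ + 49/9 + 49/9)) = 218*(-816 + 11) = 218*(-805) = -175490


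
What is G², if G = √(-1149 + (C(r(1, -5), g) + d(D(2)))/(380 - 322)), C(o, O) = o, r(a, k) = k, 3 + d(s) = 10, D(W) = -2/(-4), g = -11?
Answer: -33320/29 ≈ -1149.0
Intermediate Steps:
D(W) = ½ (D(W) = -2*(-¼) = ½)
d(s) = 7 (d(s) = -3 + 10 = 7)
G = 14*I*√4930/29 (G = √(-1149 + (-5 + 7)/(380 - 322)) = √(-1149 + 2/58) = √(-1149 + 2*(1/58)) = √(-1149 + 1/29) = √(-33320/29) = 14*I*√4930/29 ≈ 33.896*I)
G² = (14*I*√4930/29)² = -33320/29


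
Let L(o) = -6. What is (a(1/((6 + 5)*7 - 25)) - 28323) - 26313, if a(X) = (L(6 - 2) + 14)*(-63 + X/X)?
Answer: -55132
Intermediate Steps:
a(X) = -496 (a(X) = (-6 + 14)*(-63 + X/X) = 8*(-63 + 1) = 8*(-62) = -496)
(a(1/((6 + 5)*7 - 25)) - 28323) - 26313 = (-496 - 28323) - 26313 = -28819 - 26313 = -55132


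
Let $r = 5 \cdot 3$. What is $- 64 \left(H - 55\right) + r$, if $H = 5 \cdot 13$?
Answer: $-625$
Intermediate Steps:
$H = 65$
$r = 15$
$- 64 \left(H - 55\right) + r = - 64 \left(65 - 55\right) + 15 = \left(-64\right) 10 + 15 = -640 + 15 = -625$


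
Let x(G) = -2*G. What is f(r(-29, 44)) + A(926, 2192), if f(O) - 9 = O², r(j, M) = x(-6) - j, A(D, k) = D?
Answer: 2616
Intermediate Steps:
r(j, M) = 12 - j (r(j, M) = -2*(-6) - j = 12 - j)
f(O) = 9 + O²
f(r(-29, 44)) + A(926, 2192) = (9 + (12 - 1*(-29))²) + 926 = (9 + (12 + 29)²) + 926 = (9 + 41²) + 926 = (9 + 1681) + 926 = 1690 + 926 = 2616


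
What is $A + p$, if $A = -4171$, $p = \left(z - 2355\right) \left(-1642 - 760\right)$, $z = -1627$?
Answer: $9560593$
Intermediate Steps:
$p = 9564764$ ($p = \left(-1627 - 2355\right) \left(-1642 - 760\right) = \left(-3982\right) \left(-2402\right) = 9564764$)
$A + p = -4171 + 9564764 = 9560593$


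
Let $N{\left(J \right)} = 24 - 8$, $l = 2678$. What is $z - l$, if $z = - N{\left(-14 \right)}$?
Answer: $-2694$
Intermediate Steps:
$N{\left(J \right)} = 16$ ($N{\left(J \right)} = 24 - 8 = 16$)
$z = -16$ ($z = \left(-1\right) 16 = -16$)
$z - l = -16 - 2678 = -2694$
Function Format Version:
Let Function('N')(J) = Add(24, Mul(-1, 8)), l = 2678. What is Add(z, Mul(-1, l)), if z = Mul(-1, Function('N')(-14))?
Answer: -2694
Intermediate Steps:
Function('N')(J) = 16 (Function('N')(J) = Add(24, -8) = 16)
z = -16 (z = Mul(-1, 16) = -16)
Add(z, Mul(-1, l)) = Add(-16, Mul(-1, 2678)) = Add(-16, -2678) = -2694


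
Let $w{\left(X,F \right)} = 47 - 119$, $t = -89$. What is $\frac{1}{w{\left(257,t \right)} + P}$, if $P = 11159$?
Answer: $\frac{1}{11087} \approx 9.0196 \cdot 10^{-5}$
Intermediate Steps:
$w{\left(X,F \right)} = -72$
$\frac{1}{w{\left(257,t \right)} + P} = \frac{1}{-72 + 11159} = \frac{1}{11087}$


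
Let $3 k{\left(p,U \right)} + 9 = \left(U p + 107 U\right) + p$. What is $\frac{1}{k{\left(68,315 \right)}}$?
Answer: $\frac{3}{55184} \approx 5.4364 \cdot 10^{-5}$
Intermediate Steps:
$k{\left(p,U \right)} = -3 + \frac{p}{3} + \frac{107 U}{3} + \frac{U p}{3}$ ($k{\left(p,U \right)} = -3 + \frac{\left(U p + 107 U\right) + p}{3} = -3 + \frac{\left(107 U + U p\right) + p}{3} = -3 + \frac{p + 107 U + U p}{3} = -3 + \left(\frac{p}{3} + \frac{107 U}{3} + \frac{U p}{3}\right) = -3 + \frac{p}{3} + \frac{107 U}{3} + \frac{U p}{3}$)
$\frac{1}{k{\left(68,315 \right)}} = \frac{1}{-3 + \frac{1}{3} \cdot 68 + \frac{107}{3} \cdot 315 + \frac{1}{3} \cdot 315 \cdot 68} = \frac{1}{-3 + \frac{68}{3} + 11235 + 7140} = \frac{1}{\frac{55184}{3}} = \frac{3}{55184}$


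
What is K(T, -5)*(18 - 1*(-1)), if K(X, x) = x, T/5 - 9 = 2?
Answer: -95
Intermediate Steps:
T = 55 (T = 45 + 5*2 = 45 + 10 = 55)
K(T, -5)*(18 - 1*(-1)) = -5*(18 - 1*(-1)) = -5*(18 + 1) = -5*19 = -95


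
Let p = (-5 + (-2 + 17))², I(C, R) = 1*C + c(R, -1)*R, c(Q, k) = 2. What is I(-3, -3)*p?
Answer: -900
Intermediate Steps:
I(C, R) = C + 2*R (I(C, R) = 1*C + 2*R = C + 2*R)
p = 100 (p = (-5 + 15)² = 10² = 100)
I(-3, -3)*p = (-3 + 2*(-3))*100 = (-3 - 6)*100 = -9*100 = -900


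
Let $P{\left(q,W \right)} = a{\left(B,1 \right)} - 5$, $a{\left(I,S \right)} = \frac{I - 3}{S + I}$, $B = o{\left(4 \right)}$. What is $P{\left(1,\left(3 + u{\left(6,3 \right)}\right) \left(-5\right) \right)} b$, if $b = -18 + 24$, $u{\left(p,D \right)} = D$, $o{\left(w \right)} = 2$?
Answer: $-32$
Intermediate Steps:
$B = 2$
$a{\left(I,S \right)} = \frac{-3 + I}{I + S}$
$b = 6$
$P{\left(q,W \right)} = - \frac{16}{3}$ ($P{\left(q,W \right)} = \frac{-3 + 2}{2 + 1} - 5 = \frac{1}{3} \left(-1\right) - 5 = - \frac{1}{3} - 5 = - \frac{16}{3}$)
$P{\left(1,\left(3 + u{\left(6,3 \right)}\right) \left(-5\right) \right)} b = \left(- \frac{16}{3}\right) 6 = -32$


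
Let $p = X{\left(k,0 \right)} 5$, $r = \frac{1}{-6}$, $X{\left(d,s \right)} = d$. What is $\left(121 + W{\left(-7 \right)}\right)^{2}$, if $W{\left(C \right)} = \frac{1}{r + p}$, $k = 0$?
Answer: $13225$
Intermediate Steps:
$r = - \frac{1}{6} \approx -0.16667$
$p = 0$ ($p = 0 \cdot 5 = 0$)
$W{\left(C \right)} = -6$ ($W{\left(C \right)} = \frac{1}{- \frac{1}{6} + 0} = \frac{1}{- \frac{1}{6}} = -6$)
$\left(121 + W{\left(-7 \right)}\right)^{2} = \left(121 - 6\right)^{2} = 115^{2} = 13225$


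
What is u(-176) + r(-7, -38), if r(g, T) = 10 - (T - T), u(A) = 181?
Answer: 191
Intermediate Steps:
r(g, T) = 10 (r(g, T) = 10 - 1*0 = 10 + 0 = 10)
u(-176) + r(-7, -38) = 181 + 10 = 191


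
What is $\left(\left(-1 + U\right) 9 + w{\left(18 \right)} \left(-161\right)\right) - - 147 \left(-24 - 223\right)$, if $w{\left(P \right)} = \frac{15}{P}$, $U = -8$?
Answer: $- \frac{219145}{6} \approx -36524.0$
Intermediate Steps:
$\left(\left(-1 + U\right) 9 + w{\left(18 \right)} \left(-161\right)\right) - - 147 \left(-24 - 223\right) = \left(\left(-1 - 8\right) 9 + \frac{15}{18} \left(-161\right)\right) - - 147 \left(-24 - 223\right) = \left(\left(-9\right) 9 + 15 \cdot \frac{1}{18} \left(-161\right)\right) - \left(-147\right) \left(-247\right) = \left(-81 + \frac{5}{6} \left(-161\right)\right) - 36309 = \left(-81 - \frac{805}{6}\right) - 36309 = - \frac{1291}{6} - 36309 = - \frac{219145}{6}$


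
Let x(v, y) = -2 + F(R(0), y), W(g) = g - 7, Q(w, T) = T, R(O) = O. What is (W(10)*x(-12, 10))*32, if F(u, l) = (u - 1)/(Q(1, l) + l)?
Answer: -984/5 ≈ -196.80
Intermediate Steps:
F(u, l) = (-1 + u)/(2*l) (F(u, l) = (u - 1)/(l + l) = (-1 + u)/((2*l)) = (-1 + u)*(1/(2*l)) = (-1 + u)/(2*l))
W(g) = -7 + g
x(v, y) = -2 - 1/(2*y) (x(v, y) = -2 + (-1 + 0)/(2*y) = -2 + (1/2)*(-1)/y = -2 - 1/(2*y))
(W(10)*x(-12, 10))*32 = ((-7 + 10)*(-2 - 1/2/10))*32 = (3*(-2 - 1/2*1/10))*32 = (3*(-2 - 1/20))*32 = (3*(-41/20))*32 = -123/20*32 = -984/5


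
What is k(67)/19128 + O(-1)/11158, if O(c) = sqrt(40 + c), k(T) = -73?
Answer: -73/19128 + sqrt(39)/11158 ≈ -0.0032567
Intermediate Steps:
k(67)/19128 + O(-1)/11158 = -73/19128 + sqrt(40 - 1)/11158 = -73*1/19128 + sqrt(39)*(1/11158) = -73/19128 + sqrt(39)/11158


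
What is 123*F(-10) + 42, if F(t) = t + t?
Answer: -2418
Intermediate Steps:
F(t) = 2*t
123*F(-10) + 42 = 123*(2*(-10)) + 42 = 123*(-20) + 42 = -2460 + 42 = -2418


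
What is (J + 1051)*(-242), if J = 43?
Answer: -264748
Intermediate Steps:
(J + 1051)*(-242) = (43 + 1051)*(-242) = 1094*(-242) = -264748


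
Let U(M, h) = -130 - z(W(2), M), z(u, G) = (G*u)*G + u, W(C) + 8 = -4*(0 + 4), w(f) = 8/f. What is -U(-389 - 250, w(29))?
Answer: -9799598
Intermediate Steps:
W(C) = -24 (W(C) = -8 - 4*(0 + 4) = -8 - 4*4 = -8 - 16 = -24)
z(u, G) = u + u*G² (z(u, G) = u*G² + u = u + u*G²)
U(M, h) = -106 + 24*M² (U(M, h) = -130 - (-24)*(1 + M²) = -130 - (-24 - 24*M²) = -130 + (24 + 24*M²) = -106 + 24*M²)
-U(-389 - 250, w(29)) = -(-106 + 24*(-389 - 250)²) = -(-106 + 24*(-639)²) = -(-106 + 24*408321) = -(-106 + 9799704) = -1*9799598 = -9799598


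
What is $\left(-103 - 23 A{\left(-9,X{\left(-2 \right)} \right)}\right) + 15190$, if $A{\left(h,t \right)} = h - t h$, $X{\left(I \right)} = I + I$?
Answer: $16122$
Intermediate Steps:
$X{\left(I \right)} = 2 I$
$A{\left(h,t \right)} = h - h t$
$\left(-103 - 23 A{\left(-9,X{\left(-2 \right)} \right)}\right) + 15190 = \left(-103 - 23 \left(- 9 \left(1 - 2 \left(-2\right)\right)\right)\right) + 15190 = \left(-103 - 23 \left(- 9 \left(1 - -4\right)\right)\right) + 15190 = \left(-103 - 23 \left(- 9 \left(1 + 4\right)\right)\right) + 15190 = \left(-103 - 23 \left(\left(-9\right) 5\right)\right) + 15190 = \left(-103 - -1035\right) + 15190 = \left(-103 + 1035\right) + 15190 = 932 + 15190 = 16122$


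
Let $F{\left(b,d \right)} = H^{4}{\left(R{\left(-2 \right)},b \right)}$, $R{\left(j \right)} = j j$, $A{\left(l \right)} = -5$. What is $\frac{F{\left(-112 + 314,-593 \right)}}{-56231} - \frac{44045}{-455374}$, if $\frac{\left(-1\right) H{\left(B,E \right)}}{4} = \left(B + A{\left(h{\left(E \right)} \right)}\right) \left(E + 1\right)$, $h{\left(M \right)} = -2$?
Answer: $- \frac{975205864202223}{126138598} \approx -7.7312 \cdot 10^{6}$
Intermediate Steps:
$R{\left(j \right)} = j^{2}$
$H{\left(B,E \right)} = - 4 \left(1 + E\right) \left(-5 + B\right)$ ($H{\left(B,E \right)} = - 4 \left(B - 5\right) \left(E + 1\right) = - 4 \left(-5 + B\right) \left(1 + E\right) = - 4 \left(1 + E\right) \left(-5 + B\right)$)
$F{\left(b,d \right)} = \left(4 + 4 b\right)^{4}$ ($F{\left(b,d \right)} = \left(20 - 4 \left(-2\right)^{2} + 20 b - 4 \left(-2\right)^{2} b\right)^{4} = \left(20 - 16 + 20 b - 16 b\right)^{4} = \left(4 + 4 b\right)^{4}$)
$\frac{F{\left(-112 + 314,-593 \right)}}{-56231} - \frac{44045}{-455374} = \frac{256 \left(1 + \left(-112 + 314\right)\right)^{4}}{-56231} - \frac{44045}{-455374} = 256 \left(1 + 202\right)^{4} \left(- \frac{1}{56231}\right) - - \frac{44045}{455374} = 256 \cdot 203^{4} \left(- \frac{1}{56231}\right) + \frac{44045}{455374} = 256 \cdot 1698181681 \left(- \frac{1}{56231}\right) + \frac{44045}{455374} = 434734510336 \left(- \frac{1}{56231}\right) + \frac{44045}{455374} = - \frac{2141549312}{277} + \frac{44045}{455374} = - \frac{975205864202223}{126138598}$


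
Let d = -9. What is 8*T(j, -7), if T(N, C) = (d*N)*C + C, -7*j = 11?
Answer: -848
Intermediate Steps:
j = -11/7 (j = -1/7*11 = -11/7 ≈ -1.5714)
T(N, C) = C - 9*C*N (T(N, C) = (-9*N)*C + C = -9*C*N + C = C - 9*C*N)
8*T(j, -7) = 8*(-7*(1 - 9*(-11/7))) = 8*(-7*(1 + 99/7)) = 8*(-7*106/7) = 8*(-106) = -848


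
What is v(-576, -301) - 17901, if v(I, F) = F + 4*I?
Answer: -20506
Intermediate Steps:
v(-576, -301) - 17901 = (-301 + 4*(-576)) - 17901 = (-301 - 2304) - 17901 = -2605 - 17901 = -20506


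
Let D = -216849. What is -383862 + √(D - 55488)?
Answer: -383862 + I*√272337 ≈ -3.8386e+5 + 521.86*I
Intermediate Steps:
-383862 + √(D - 55488) = -383862 + √(-216849 - 55488) = -383862 + √(-272337) = -383862 + I*√272337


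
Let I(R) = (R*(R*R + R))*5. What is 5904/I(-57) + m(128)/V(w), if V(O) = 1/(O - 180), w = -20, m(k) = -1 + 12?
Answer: -27797082/12635 ≈ -2200.0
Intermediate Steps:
m(k) = 11
I(R) = 5*R*(R + R²) (I(R) = (R*(R² + R))*5 = (R*(R + R²))*5 = 5*R*(R + R²))
V(O) = 1/(-180 + O)
5904/I(-57) + m(128)/V(w) = 5904/((5*(-57)²*(1 - 57))) + 11/(1/(-180 - 20)) = 5904/((5*3249*(-56))) + 11/(1/(-200)) = 5904/(-909720) + 11/(-1/200) = 5904*(-1/909720) + 11*(-200) = -82/12635 - 2200 = -27797082/12635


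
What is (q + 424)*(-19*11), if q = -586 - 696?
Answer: 179322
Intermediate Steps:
q = -1282
(q + 424)*(-19*11) = (-1282 + 424)*(-19*11) = -858*(-209) = 179322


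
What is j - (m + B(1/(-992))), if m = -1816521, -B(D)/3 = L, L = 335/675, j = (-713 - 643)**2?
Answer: 164486632/45 ≈ 3.6553e+6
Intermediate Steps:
j = 1838736 (j = (-1356)**2 = 1838736)
L = 67/135 (L = 335*(1/675) = 67/135 ≈ 0.49630)
B(D) = -67/45 (B(D) = -3*67/135 = -67/45)
j - (m + B(1/(-992))) = 1838736 - (-1816521 - 67/45) = 1838736 - 1*(-81743512/45) = 1838736 + 81743512/45 = 164486632/45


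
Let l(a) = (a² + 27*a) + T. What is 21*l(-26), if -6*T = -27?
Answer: -903/2 ≈ -451.50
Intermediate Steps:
T = 9/2 (T = -⅙*(-27) = 9/2 ≈ 4.5000)
l(a) = 9/2 + a² + 27*a (l(a) = (a² + 27*a) + 9/2 = 9/2 + a² + 27*a)
21*l(-26) = 21*(9/2 + (-26)² + 27*(-26)) = 21*(9/2 + 676 - 702) = 21*(-43/2) = -903/2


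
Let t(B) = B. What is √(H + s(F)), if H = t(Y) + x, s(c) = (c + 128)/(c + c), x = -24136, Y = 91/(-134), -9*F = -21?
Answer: 2*I*√1325746219/469 ≈ 155.27*I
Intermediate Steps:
F = 7/3 (F = -⅑*(-21) = 7/3 ≈ 2.3333)
Y = -91/134 (Y = 91*(-1/134) = -91/134 ≈ -0.67910)
s(c) = (128 + c)/(2*c) (s(c) = (128 + c)/((2*c)) = (128 + c)*(1/(2*c)) = (128 + c)/(2*c))
H = -3234315/134 (H = -91/134 - 24136 = -3234315/134 ≈ -24137.)
√(H + s(F)) = √(-3234315/134 + (128 + 7/3)/(2*(7/3))) = √(-3234315/134 + (½)*(3/7)*(391/3)) = √(-3234315/134 + 391/14) = √(-11307004/469) = 2*I*√1325746219/469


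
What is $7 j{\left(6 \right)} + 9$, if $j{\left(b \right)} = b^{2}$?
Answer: $261$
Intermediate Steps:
$7 j{\left(6 \right)} + 9 = 7 \cdot 6^{2} + 9 = 7 \cdot 36 + 9 = 252 + 9 = 261$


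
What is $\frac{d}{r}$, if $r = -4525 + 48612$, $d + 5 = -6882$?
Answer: $- \frac{6887}{44087} \approx -0.15621$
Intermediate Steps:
$d = -6887$ ($d = -5 - 6882 = -6887$)
$r = 44087$
$\frac{d}{r} = - \frac{6887}{44087}$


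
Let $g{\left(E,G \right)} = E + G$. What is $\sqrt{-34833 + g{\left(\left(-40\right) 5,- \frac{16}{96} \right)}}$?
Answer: $\frac{i \sqrt{1261194}}{6} \approx 187.17 i$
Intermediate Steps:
$\sqrt{-34833 + g{\left(\left(-40\right) 5,- \frac{16}{96} \right)}} = \sqrt{-34833 - \left(200 + \frac{16}{96}\right)} = \sqrt{-34833 - \frac{1201}{6}} = \sqrt{- \frac{210199}{6}} = \frac{i \sqrt{1261194}}{6}$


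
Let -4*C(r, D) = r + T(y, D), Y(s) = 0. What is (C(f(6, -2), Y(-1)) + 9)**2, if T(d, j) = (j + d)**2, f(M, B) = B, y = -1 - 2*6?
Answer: 17161/16 ≈ 1072.6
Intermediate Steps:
y = -13 (y = -1 - 12 = -13)
T(d, j) = (d + j)**2
C(r, D) = -r/4 - (-13 + D)**2/4 (C(r, D) = -(r + (-13 + D)**2)/4 = -r/4 - (-13 + D)**2/4)
(C(f(6, -2), Y(-1)) + 9)**2 = ((-1/4*(-2) - (-13 + 0)**2/4) + 9)**2 = ((1/2 - 1/4*(-13)**2) + 9)**2 = ((1/2 - 1/4*169) + 9)**2 = ((1/2 - 169/4) + 9)**2 = (-167/4 + 9)**2 = (-131/4)**2 = 17161/16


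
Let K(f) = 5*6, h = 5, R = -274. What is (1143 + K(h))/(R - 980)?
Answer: -391/418 ≈ -0.93541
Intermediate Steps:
K(f) = 30
(1143 + K(h))/(R - 980) = (1143 + 30)/(-274 - 980) = 1173/(-1254) = -1/1254*1173 = -391/418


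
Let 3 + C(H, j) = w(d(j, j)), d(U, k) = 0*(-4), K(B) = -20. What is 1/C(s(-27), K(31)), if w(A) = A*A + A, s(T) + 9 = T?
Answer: -⅓ ≈ -0.33333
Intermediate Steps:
s(T) = -9 + T
d(U, k) = 0
w(A) = A + A² (w(A) = A² + A = A + A²)
C(H, j) = -3 (C(H, j) = -3 + 0*(1 + 0) = -3 + 0*1 = -3 + 0 = -3)
1/C(s(-27), K(31)) = 1/(-3) = -⅓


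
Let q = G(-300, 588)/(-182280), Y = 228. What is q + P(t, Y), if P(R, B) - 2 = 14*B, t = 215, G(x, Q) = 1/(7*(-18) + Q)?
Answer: 268977471839/84213360 ≈ 3194.0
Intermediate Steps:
G(x, Q) = 1/(-126 + Q)
q = -1/84213360 (q = 1/((-126 + 588)*(-182280)) = -1/182280/462 = (1/462)*(-1/182280) = -1/84213360 ≈ -1.1875e-8)
P(R, B) = 2 + 14*B
q + P(t, Y) = -1/84213360 + (2 + 14*228) = -1/84213360 + (2 + 3192) = -1/84213360 + 3194 = 268977471839/84213360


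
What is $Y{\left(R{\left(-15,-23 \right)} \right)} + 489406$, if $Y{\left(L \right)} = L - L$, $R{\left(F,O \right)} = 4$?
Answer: $489406$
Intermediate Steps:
$Y{\left(L \right)} = 0$
$Y{\left(R{\left(-15,-23 \right)} \right)} + 489406 = 0 + 489406 = 489406$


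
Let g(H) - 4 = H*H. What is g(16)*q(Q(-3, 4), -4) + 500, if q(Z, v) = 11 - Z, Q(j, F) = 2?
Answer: 2840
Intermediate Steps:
g(H) = 4 + H² (g(H) = 4 + H*H = 4 + H²)
g(16)*q(Q(-3, 4), -4) + 500 = (4 + 16²)*(11 - 1*2) + 500 = (4 + 256)*(11 - 2) + 500 = 260*9 + 500 = 2340 + 500 = 2840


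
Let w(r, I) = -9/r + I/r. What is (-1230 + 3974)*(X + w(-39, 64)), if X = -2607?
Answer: -279141632/39 ≈ -7.1575e+6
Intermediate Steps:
(-1230 + 3974)*(X + w(-39, 64)) = (-1230 + 3974)*(-2607 + (-9 + 64)/(-39)) = 2744*(-2607 - 1/39*55) = 2744*(-2607 - 55/39) = 2744*(-101728/39) = -279141632/39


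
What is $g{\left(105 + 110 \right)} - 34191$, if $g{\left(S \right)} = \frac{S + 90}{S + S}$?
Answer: $- \frac{2940365}{86} \approx -34190.0$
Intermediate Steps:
$g{\left(S \right)} = \frac{90 + S}{2 S}$
$g{\left(105 + 110 \right)} - 34191 = \frac{90 + \left(105 + 110\right)}{2 \left(105 + 110\right)} - 34191 = \frac{90 + 215}{2 \cdot 215} - 34191 = \frac{1}{2} \cdot \frac{1}{215} \cdot 305 - 34191 = \frac{61}{86} - 34191 = - \frac{2940365}{86}$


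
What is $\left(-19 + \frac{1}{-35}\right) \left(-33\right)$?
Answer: $\frac{21978}{35} \approx 627.94$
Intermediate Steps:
$\left(-19 + \frac{1}{-35}\right) \left(-33\right) = \left(-19 - \frac{1}{35}\right) \left(-33\right) = \left(- \frac{666}{35}\right) \left(-33\right) = \frac{21978}{35}$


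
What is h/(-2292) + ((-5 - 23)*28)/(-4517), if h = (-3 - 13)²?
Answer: 160144/2588241 ≈ 0.061874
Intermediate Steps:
h = 256 (h = (-16)² = 256)
h/(-2292) + ((-5 - 23)*28)/(-4517) = 256/(-2292) + ((-5 - 23)*28)/(-4517) = 256*(-1/2292) - 28*28*(-1/4517) = -64/573 - 784*(-1/4517) = -64/573 + 784/4517 = 160144/2588241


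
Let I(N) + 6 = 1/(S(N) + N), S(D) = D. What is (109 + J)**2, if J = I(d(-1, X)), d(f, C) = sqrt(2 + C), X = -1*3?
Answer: 42435/4 - 103*I ≈ 10609.0 - 103.0*I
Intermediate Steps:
X = -3
I(N) = -6 + 1/(2*N) (I(N) = -6 + 1/(N + N) = -6 + 1/(2*N))
J = -6 - I/2 (J = -6 + 1/(2*(sqrt(2 - 3))) = -6 + 1/(2*(sqrt(-1))) = -6 + 1/(2*I) = -6 + (-I)/2 = -6 - I/2 ≈ -6.0 - 0.5*I)
(109 + J)**2 = (109 + (-6 - I/2))**2 = (103 - I/2)**2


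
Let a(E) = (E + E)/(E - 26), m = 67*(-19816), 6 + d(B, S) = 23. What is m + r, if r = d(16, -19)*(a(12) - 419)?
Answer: -9343769/7 ≈ -1.3348e+6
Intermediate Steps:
d(B, S) = 17 (d(B, S) = -6 + 23 = 17)
m = -1327672
a(E) = 2*E/(-26 + E) (a(E) = (2*E)/(-26 + E) = 2*E/(-26 + E))
r = -50065/7 (r = 17*(2*12/(-26 + 12) - 419) = 17*(2*12/(-14) - 419) = 17*(2*12*(-1/14) - 419) = 17*(-12/7 - 419) = 17*(-2945/7) = -50065/7 ≈ -7152.1)
m + r = -1327672 - 50065/7 = -9343769/7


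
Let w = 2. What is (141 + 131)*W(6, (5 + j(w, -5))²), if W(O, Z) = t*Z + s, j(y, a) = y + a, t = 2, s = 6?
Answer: 3808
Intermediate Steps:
j(y, a) = a + y
W(O, Z) = 6 + 2*Z (W(O, Z) = 2*Z + 6 = 6 + 2*Z)
(141 + 131)*W(6, (5 + j(w, -5))²) = (141 + 131)*(6 + 2*(5 + (-5 + 2))²) = 272*(6 + 2*(5 - 3)²) = 272*(6 + 2*2²) = 272*(6 + 2*4) = 272*(6 + 8) = 272*14 = 3808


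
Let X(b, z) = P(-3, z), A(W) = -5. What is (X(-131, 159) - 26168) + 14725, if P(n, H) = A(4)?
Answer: -11448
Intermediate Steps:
P(n, H) = -5
X(b, z) = -5
(X(-131, 159) - 26168) + 14725 = (-5 - 26168) + 14725 = -26173 + 14725 = -11448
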